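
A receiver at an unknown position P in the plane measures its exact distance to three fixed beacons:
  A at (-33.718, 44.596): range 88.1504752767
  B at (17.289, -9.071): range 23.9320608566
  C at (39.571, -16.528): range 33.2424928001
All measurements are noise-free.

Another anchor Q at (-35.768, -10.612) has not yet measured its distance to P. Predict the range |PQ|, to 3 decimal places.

50.560

eq1: (x + 33.718)² + (y − 44.596)² = 88.1504752767²
eq2: (x − 17.289)² + (y + 9.071)² = 23.9320608566²
eq3: (x − 39.571)² + (y + 16.528)² = 33.2424928001²
eq3−eq2, eq3−eq1 (x²,y² cancel):
  -44.564·x + 14.914·y = -925.526472
  -146.578·x + 122.248·y = -5378.775049
det = -44.564·122.248 − 14.914·-146.578 = -3261.795580
x = (-925.526472·122.248 − 14.914·-5378.775049) / -3261.795580 = 10.094044
y = (-44.564·-5378.775049 − -925.526472·-146.578) / -3261.795580 = -31.895902
|P − Q| = √((10.094044 − -35.768)² + (-31.895902 − -10.612)²) = 50.560178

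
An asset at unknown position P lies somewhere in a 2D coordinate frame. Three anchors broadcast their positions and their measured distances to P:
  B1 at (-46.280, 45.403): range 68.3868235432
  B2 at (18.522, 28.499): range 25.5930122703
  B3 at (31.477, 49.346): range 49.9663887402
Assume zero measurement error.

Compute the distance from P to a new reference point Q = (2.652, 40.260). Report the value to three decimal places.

35.950

eq1: (x + 46.280)² + (y − 45.403)² = 68.3868235432²
eq2: (x − 18.522)² + (y − 28.499)² = 25.5930122703²
eq3: (x − 31.477)² + (y − 49.346)² = 49.9663887402²
eq1−eq2, eq1−eq3 (x²,y² cancel):
  129.604·x − 33.808·y = 973.742033
  155.514·x + 7.886·y = 1402.676067
det = 129.604·7.886 − -33.808·155.514 = 6279.674456
x = (973.742033·7.886 − -33.808·1402.676067) / 6279.674456 = 8.774436
y = (129.604·1402.676067 − 973.742033·155.514) / 6279.674456 = 4.834950
|P − Q| = √((8.774436 − 2.652)² + (4.834950 − 40.260)²) = 35.950221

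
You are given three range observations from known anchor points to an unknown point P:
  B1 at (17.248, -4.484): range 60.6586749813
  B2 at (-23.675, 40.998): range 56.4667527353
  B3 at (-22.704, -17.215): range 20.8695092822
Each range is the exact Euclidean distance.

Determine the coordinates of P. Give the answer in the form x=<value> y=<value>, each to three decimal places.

eq1: (x − 17.248)² + (y + 4.484)² = 60.6586749813²
eq2: (x + 23.675)² + (y − 40.998)² = 56.4667527353²
eq3: (x + 22.704)² + (y + 17.215)² = 20.8695092822²
eq1−eq2, eq1−eq3 (x²,y² cancel):
  -81.846·x + 90.964·y = 2414.722555
  -79.904·x − 25.462·y = 3738.166514
det = -81.846·-25.462 − 90.964·-79.904 = 9352.350308
x = (2414.722555·-25.462 − 90.964·3738.166514) / 9352.350308 = -42.932764
y = (-81.846·3738.166514 − 2414.722555·-79.904) / 9352.350308 = -12.083378

x=-42.933 y=-12.083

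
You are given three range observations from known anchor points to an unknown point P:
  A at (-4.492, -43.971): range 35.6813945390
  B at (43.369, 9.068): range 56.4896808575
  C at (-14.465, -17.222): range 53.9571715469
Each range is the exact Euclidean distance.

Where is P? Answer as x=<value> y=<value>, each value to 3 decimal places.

x=31.127 y=-46.079

eq1: (x + 4.492)² + (y + 43.971)² = 35.6813945390²
eq2: (x − 43.369)² + (y − 9.068)² = 56.4896808575²
eq3: (x + 14.465)² + (y + 17.222)² = 53.9571715469²
eq1−eq2, eq1−eq3 (x²,y² cancel):
  95.722·x + 106.078·y = -1908.450247
  -19.946·x + 53.498·y = -3086.007841
det = 95.722·53.498 − 106.078·-19.946 = 7236.767344
x = (-1908.450247·53.498 − 106.078·-3086.007841) / 7236.767344 = 31.127057
y = (95.722·-3086.007841 − -1908.450247·-19.946) / 7236.767344 = -46.079247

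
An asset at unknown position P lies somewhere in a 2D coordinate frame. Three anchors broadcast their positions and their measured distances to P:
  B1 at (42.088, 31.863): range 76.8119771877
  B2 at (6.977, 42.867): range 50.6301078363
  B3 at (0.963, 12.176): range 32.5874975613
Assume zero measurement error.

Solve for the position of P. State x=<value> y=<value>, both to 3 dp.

x=-31.553 y=10.021

eq1: (x − 42.088)² + (y − 31.863)² = 76.8119771877²
eq2: (x − 6.977)² + (y − 42.867)² = 50.6301078363²
eq3: (x − 0.963)² + (y − 12.176)² = 32.5874975613²
eq3−eq2, eq3−eq1 (x²,y² cancel):
  12.028·x + 61.382·y = 235.613051
  82.250·x + 39.374·y = -2200.666674
det = 12.028·39.374 − 61.382·82.250 = -4575.079028
x = (235.613051·39.374 − 61.382·-2200.666674) / -4575.079028 = -31.553193
y = (12.028·-2200.666674 − 235.613051·82.250) / -4575.079028 = 10.021421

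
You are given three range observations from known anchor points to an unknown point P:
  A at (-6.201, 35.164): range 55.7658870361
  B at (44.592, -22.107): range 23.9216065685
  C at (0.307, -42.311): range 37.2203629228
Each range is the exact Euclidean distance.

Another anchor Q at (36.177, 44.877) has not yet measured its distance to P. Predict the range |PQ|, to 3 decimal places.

eq1: (x + 6.201)² + (y − 35.164)² = 55.7658870361²
eq2: (x − 44.592)² + (y + 22.107)² = 23.9216065685²
eq3: (x − 0.307)² + (y + 42.311)² = 37.2203629228²
eq1−eq3, eq1−eq2 (x²,y² cancel):
  13.016·x − 154.950·y = 2239.834414
  101.586·x − 114.542·y = 3739.797512
det = 13.016·-114.542 − -154.950·101.586 = 14249.872028
x = (2239.834414·-114.542 − -154.950·3739.797512) / 14249.872028 = 22.661713
y = (13.016·3739.797512 − 2239.834414·101.586) / 14249.872028 = -12.551594
|P − Q| = √((22.661713 − 36.177)² + (-12.551594 − 44.877)²) = 58.997512

58.998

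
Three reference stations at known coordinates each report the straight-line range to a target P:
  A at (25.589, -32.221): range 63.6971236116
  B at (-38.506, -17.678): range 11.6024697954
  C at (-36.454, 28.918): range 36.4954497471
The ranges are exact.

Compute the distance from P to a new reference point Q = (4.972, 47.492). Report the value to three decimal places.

66.810

eq1: (x − 25.589)² + (y + 32.221)² = 63.6971236116²
eq2: (x + 38.506)² + (y + 17.678)² = 11.6024697954²
eq3: (x + 36.454)² + (y − 28.918)² = 36.4954497471²
eq2−eq1, eq2−eq3 (x²,y² cancel):
  128.190·x − 29.086·y = -4024.940209
  4.104·x + 93.192·y = -827.379427
det = 128.190·93.192 − -29.086·4.104 = 12065.651424
x = (-4024.940209·93.192 − -29.086·-827.379427) / 12065.651424 = -33.082125
y = (128.190·-827.379427 − -4024.940209·4.104) / 12065.651424 = -7.421349
|P − Q| = √((-33.082125 − 4.972)² + (-7.421349 − 47.492)²) = 66.810122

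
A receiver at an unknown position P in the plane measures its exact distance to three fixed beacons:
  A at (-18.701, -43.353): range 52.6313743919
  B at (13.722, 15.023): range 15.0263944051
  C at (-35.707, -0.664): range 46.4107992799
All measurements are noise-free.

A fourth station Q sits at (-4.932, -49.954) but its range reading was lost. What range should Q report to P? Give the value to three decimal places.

eq1: (x + 18.701)² + (y + 43.353)² = 52.6313743919²
eq2: (x − 13.722)² + (y − 15.023)² = 15.0263944051²
eq3: (x + 35.707)² + (y + 0.664)² = 46.4107992799²
eq3−eq2, eq3−eq1 (x²,y² cancel):
  98.858·x + 31.374·y = 1066.722829
  34.012·x − 85.378·y = 337.679984
det = 98.858·-85.378 − 31.374·34.012 = -9507.390812
x = (1066.722829·-85.378 − 31.374·337.679984) / -9507.390812 = 10.693684
y = (98.858·337.679984 − 1066.722829·34.012) / -9507.390812 = 0.304922
|P − Q| = √((10.693684 − -4.932)² + (0.304922 − -49.954)²) = 52.631941

52.632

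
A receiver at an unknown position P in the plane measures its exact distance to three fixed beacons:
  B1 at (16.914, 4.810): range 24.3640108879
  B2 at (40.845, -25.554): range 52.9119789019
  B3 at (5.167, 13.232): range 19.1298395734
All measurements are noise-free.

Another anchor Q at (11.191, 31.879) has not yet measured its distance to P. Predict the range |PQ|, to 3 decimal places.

38.156

eq1: (x − 16.914)² + (y − 4.810)² = 24.3640108879²
eq2: (x − 40.845)² + (y + 25.554)² = 52.9119789019²
eq3: (x − 5.167)² + (y − 13.232)² = 19.1298395734²
eq2−eq3, eq2−eq1 (x²,y² cancel):
  -71.356·x + 77.572·y = 314.189521
  -47.862·x + 60.728·y = 193.971040
det = -71.356·60.728 − 77.572·-47.862 = -620.556104
x = (314.189521·60.728 − 77.572·193.971040) / -620.556104 = -6.499621
y = (-71.356·193.971040 − 314.189521·-47.862) / -620.556104 = -1.928498
|P − Q| = √((-6.499621 − 11.191)² + (-1.928498 − 31.879)²) = 38.156324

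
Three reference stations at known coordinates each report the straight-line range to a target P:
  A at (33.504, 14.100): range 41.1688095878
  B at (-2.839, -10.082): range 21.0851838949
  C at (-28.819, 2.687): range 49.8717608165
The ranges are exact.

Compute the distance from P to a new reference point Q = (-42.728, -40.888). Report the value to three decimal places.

eq1: (x − 33.504)² + (y − 14.100)² = 41.1688095878²
eq2: (x + 2.839)² + (y + 10.082)² = 21.0851838949²
eq3: (x + 28.819)² + (y − 2.687)² = 49.8717608165²
eq3−eq2, eq3−eq1 (x²,y² cancel):
  51.960·x − 25.538·y = 1314.559462
  124.646·x + 22.826·y = 1275.894930
det = 51.960·22.826 − -25.538·124.646 = 4369.248508
x = (1314.559462·22.826 − -25.538·1275.894930) / 4369.248508 = 14.325104
y = (51.960·1275.894930 − 1314.559462·124.646) / 4369.248508 = -22.328572
|P − Q| = √((14.325104 − -42.728)² + (-22.328572 − -40.888)²) = 59.995909

59.996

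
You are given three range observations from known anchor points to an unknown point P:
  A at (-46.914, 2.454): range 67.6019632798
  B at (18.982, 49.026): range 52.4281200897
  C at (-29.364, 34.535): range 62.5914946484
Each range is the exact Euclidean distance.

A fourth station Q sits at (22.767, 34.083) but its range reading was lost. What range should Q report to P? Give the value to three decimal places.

eq1: (x + 46.914)² + (y − 2.454)² = 67.6019632798²
eq2: (x − 18.982)² + (y − 49.026)² = 52.4281200897²
eq3: (x + 29.364)² + (y − 34.535)² = 62.5914946484²
eq2−eq3, eq2−eq1 (x²,y² cancel):
  -96.692·x − 28.982·y = -1877.941705
  -131.792·x − 93.144·y = -2378.237151
det = -96.692·-93.144 − -28.982·-131.792 = 5186.683904
x = (-1877.941705·-93.144 − -28.982·-2378.237151) / 5186.683904 = 20.435588
y = (-96.692·-2378.237151 − -1877.941705·-131.792) / 5186.683904 = -3.381966
|P − Q| = √((20.435588 − 22.767)² + (-3.381966 − 34.083)²) = 37.537436

37.537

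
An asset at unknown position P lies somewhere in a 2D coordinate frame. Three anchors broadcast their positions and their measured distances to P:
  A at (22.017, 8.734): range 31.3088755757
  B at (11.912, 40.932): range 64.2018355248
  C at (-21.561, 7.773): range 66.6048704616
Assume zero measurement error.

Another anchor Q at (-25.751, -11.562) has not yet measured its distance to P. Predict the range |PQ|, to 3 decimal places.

66.370

eq1: (x − 22.017)² + (y − 8.734)² = 31.3088755757²
eq2: (x − 11.912)² + (y − 40.932)² = 64.2018355248²
eq3: (x + 21.561)² + (y − 7.773)² = 66.6048704616²
eq1−eq2, eq1−eq3 (x²,y² cancel):
  -20.210·x + 64.396·y = -1885.336672
  -87.156·x − 1.922·y = -3491.697874
det = -20.210·-1.922 − 64.396·-87.156 = 5651.341396
x = (-1885.336672·-1.922 − 64.396·-3491.697874) / 5651.341396 = 40.428454
y = (-20.210·-3491.697874 − -1885.336672·-87.156) / 5651.341396 = -16.589192
|P − Q| = √((40.428454 − -25.751)² + (-16.589192 − -11.562)²) = 66.370119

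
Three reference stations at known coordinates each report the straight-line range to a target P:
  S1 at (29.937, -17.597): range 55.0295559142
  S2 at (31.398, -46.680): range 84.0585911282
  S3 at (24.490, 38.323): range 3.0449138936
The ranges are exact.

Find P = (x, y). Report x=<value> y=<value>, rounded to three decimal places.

x=21.835 y=36.833

eq1: (x − 29.937)² + (y + 17.597)² = 55.0295559142²
eq2: (x − 31.398)² + (y + 46.680)² = 84.0585911282²
eq3: (x − 24.490)² + (y − 38.323)² = 3.0449138936²
eq2−eq1, eq2−eq3 (x²,y² cancel):
  -2.922·x + 58.166·y = 2078.616292
  -13.816·x + 170.006·y = 5960.130867
det = -2.922·170.006 − 58.166·-13.816 = 306.863924
x = (2078.616292·170.006 − 58.166·5960.130867) / 306.863924 = 21.834660
y = (-2.922·5960.130867 − 2078.616292·-13.816) / 306.863924 = 36.832809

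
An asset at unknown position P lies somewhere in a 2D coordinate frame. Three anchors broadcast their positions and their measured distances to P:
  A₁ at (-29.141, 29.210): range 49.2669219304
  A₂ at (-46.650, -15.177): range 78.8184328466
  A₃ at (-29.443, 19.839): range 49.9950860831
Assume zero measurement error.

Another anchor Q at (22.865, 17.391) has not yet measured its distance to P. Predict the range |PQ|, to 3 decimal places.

9.807

eq1: (x + 29.141)² + (y − 29.210)² = 49.2669219304²
eq2: (x + 46.650)² + (y + 15.177)² = 78.8184328466²
eq3: (x + 29.443)² + (y − 19.839)² = 49.9950860831²
eq1−eq3, eq1−eq2 (x²,y² cancel):
  -0.604·x − 18.742·y = -514.224847
  -35.018·x − 88.774·y = -3080.973912
det = -0.604·-88.774 − -18.742·-35.018 = -602.687860
x = (-514.224847·-88.774 − -18.742·-3080.973912) / -602.687860 = 20.066468
y = (-0.604·-3080.973912 − -514.224847·-35.018) / -602.687860 = 26.790348
|P − Q| = √((20.066468 − 22.865)² + (26.790348 − 17.391)²) = 9.807116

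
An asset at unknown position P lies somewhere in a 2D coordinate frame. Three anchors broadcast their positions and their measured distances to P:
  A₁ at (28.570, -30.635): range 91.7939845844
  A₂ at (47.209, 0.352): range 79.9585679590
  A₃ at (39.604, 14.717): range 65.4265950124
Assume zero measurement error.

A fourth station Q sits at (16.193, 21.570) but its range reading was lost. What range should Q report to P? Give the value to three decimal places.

42.540

eq1: (x − 28.570)² + (y + 30.635)² = 91.7939845844²
eq2: (x − 47.209)² + (y − 0.352)² = 79.9585679590²
eq3: (x − 39.604)² + (y − 14.717)² = 65.4265950124²
eq2−eq1, eq2−eq3 (x²,y² cancel):
  -37.278·x − 61.974·y = -2506.828476
  -15.210·x + 28.730·y = 1668.986575
det = -37.278·28.730 − -61.974·-15.210 = -2013.621480
x = (-2506.828476·28.730 − -61.974·1668.986575) / -2013.621480 = -15.600048
y = (-37.278·1668.986575 − -2506.828476·-15.210) / -2013.621480 = 49.833270
|P − Q| = √((-15.600048 − 16.193)² + (49.833270 − 21.570)²) = 42.539515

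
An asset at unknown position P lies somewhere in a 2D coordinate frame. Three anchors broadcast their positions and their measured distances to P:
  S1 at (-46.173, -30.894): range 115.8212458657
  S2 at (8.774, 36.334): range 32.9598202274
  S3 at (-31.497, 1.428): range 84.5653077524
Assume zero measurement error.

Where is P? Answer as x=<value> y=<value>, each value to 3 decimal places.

eq1: (x + 46.173)² + (y + 30.894)² = 115.8212458657²
eq2: (x − 8.774)² + (y − 36.334)² = 32.9598202274²
eq3: (x + 31.497)² + (y − 1.428)² = 84.5653077524²
eq2−eq3, eq2−eq1 (x²,y² cancel):
  -80.542·x − 69.812·y = -6467.983965
  -109.894·x − 134.456·y = -10638.968711
det = -80.542·-134.456 − -69.812·-109.894 = 3157.435224
x = (-6467.983965·-134.456 − -69.812·-10638.968711) / 3157.435224 = 40.200846
y = (-80.542·-10638.968711 − -6467.983965·-109.894) / 3157.435224 = 46.268942

x=40.201 y=46.269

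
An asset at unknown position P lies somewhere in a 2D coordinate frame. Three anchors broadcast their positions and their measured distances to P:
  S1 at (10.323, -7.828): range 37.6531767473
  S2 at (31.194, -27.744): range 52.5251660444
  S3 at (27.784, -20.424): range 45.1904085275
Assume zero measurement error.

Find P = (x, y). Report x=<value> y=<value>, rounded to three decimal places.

eq1: (x − 10.323)² + (y + 7.828)² = 37.6531767473²
eq2: (x − 31.194)² + (y + 27.744)² = 52.5251660444²
eq3: (x − 27.784)² + (y + 20.424)² = 45.1904085275²
eq3−eq2, eq3−eq1 (x²,y² cancel):
  6.820·x − 14.640·y = -163.015305
  -34.922·x + 25.192·y = -396.837215
det = 6.820·25.192 − -14.640·-34.922 = -339.448640
x = (-163.015305·25.192 − -14.640·-396.837215) / -339.448640 = 29.213192
y = (6.820·-396.837215 − -163.015305·-34.922) / -339.448640 = 24.743803

x=29.213 y=24.744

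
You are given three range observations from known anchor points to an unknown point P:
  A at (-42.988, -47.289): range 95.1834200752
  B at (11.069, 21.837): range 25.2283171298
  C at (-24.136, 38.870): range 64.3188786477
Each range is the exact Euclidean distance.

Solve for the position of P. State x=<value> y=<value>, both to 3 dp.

x=33.213 y=9.749

eq1: (x + 42.988)² + (y + 47.289)² = 95.1834200752²
eq2: (x − 11.069)² + (y − 21.837)² = 25.2283171298²
eq3: (x + 24.136)² + (y − 38.870)² = 64.3188786477²
eq1−eq2, eq1−eq3 (x²,y² cancel):
  108.114·x + 138.252·y = 4938.575137
  37.704·x + 172.318·y = 2932.171038
det = 108.114·172.318 − 138.252·37.704 = 13417.334844
x = (4938.575137·172.318 − 138.252·2932.171038) / 13417.334844 = 33.212772
y = (108.114·2932.171038 − 4938.575137·37.704) / 13417.334844 = 9.748933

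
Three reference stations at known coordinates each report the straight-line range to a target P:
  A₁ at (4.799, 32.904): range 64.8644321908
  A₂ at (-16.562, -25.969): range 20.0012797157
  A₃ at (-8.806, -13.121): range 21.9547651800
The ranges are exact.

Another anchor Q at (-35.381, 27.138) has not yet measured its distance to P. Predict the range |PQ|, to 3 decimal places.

eq1: (x − 4.799)² + (y − 32.904)² = 64.8644321908²
eq2: (x + 16.562)² + (y + 25.969)² = 20.0012797157²
eq3: (x + 8.806)² + (y + 13.121)² = 21.9547651800²
eq1−eq2, eq1−eq3 (x²,y² cancel):
  -42.722·x − 117.746·y = 3650.328561
  -27.210·x − 92.050·y = 2869.385509
det = -42.722·-92.050 − -117.746·-27.210 = 728.691440
x = (3650.328561·-92.050 − -117.746·2869.385509) / 728.691440 = 2.533201
y = (-42.722·2869.385509 − 3650.328561·-27.210) / 728.691440 = -31.920846
|P − Q| = √((2.533201 − -35.381)² + (-31.920846 − 27.138)²) = 70.181436

70.181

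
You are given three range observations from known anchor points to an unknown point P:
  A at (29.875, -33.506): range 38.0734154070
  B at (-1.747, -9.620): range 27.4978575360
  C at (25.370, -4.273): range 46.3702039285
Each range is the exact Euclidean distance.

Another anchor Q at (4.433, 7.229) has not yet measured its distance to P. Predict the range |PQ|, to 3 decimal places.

eq1: (x − 29.875)² + (y + 33.506)² = 38.0734154070²
eq2: (x + 1.747)² + (y + 9.620)² = 27.4978575360²
eq3: (x − 25.370)² + (y + 4.273)² = 46.3702039285²
eq2−eq1, eq2−eq3 (x²,y² cancel):
  63.244·x − 47.772·y = 1226.118460
  54.234·x + 10.694·y = -827.764623
det = 63.244·10.694 − -47.772·54.234 = 3267.197984
x = (1226.118460·10.694 − -47.772·-827.764623) / 3267.197984 = -8.090070
y = (63.244·-827.764623 − 1226.118460·54.234) / 3267.197984 = -36.376263
|P − Q| = √((-8.090070 − 4.433)² + (-36.376263 − 7.229)²) = 45.367899

45.368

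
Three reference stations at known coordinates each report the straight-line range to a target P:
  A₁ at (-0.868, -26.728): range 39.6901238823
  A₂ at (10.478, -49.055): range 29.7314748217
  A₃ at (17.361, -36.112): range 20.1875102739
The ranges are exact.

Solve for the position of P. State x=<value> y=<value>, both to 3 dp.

eq1: (x + 0.868)² + (y + 26.728)² = 39.6901238823²
eq2: (x − 10.478)² + (y + 49.055)² = 29.7314748217²
eq3: (x − 17.361)² + (y + 36.112)² = 20.1875102739²
eq2−eq1, eq2−eq3 (x²,y² cancel):
  -22.692·x + 44.654·y = -2492.387440
  13.766·x + 25.886·y = -434.275620
det = -22.692·25.886 − 44.654·13.766 = -1202.112076
x = (-2492.387440·25.886 − 44.654·-434.275620) / -1202.112076 = 37.538761
y = (-22.692·-434.275620 − -2492.387440·13.766) / -1202.112076 = -36.739326

x=37.539 y=-36.739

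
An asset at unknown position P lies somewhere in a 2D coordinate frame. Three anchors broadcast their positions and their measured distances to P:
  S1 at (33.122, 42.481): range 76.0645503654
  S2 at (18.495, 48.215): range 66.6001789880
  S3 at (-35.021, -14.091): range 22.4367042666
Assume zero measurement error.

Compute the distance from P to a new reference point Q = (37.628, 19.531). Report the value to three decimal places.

eq1: (x − 33.122)² + (y − 42.481)² = 76.0645503654²
eq2: (x − 18.495)² + (y − 48.215)² = 66.6001789880²
eq3: (x + 35.021)² + (y + 14.091)² = 22.4367042666²
eq1−eq2, eq1−eq3 (x²,y² cancel):
  -29.254·x + 11.468·y = 1115.280986
  -136.286·x − 113.144·y = 3805.734601
det = -29.254·-113.144 − 11.468·-136.286 = 4872.842424
x = (1115.280986·-113.144 − 11.468·3805.734601) / 4872.842424 = -34.852659
y = (-29.254·3805.734601 − 1115.280986·-136.286) / 4872.842424 = 8.345073
|P − Q| = √((-34.852659 − 37.628)² + (8.345073 − 19.531)²) = 73.338741

73.339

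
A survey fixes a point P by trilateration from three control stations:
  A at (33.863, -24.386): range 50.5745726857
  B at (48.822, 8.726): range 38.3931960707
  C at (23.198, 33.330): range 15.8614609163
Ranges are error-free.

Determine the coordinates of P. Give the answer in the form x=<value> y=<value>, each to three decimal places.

eq1: (x − 33.863)² + (y + 24.386)² = 50.5745726857²
eq2: (x − 48.822)² + (y − 8.726)² = 38.3931960707²
eq3: (x − 23.198)² + (y − 33.330)² = 15.8614609163²
eq3−eq1, eq3−eq2 (x²,y² cancel):
  21.330·x − 115.432·y = -2213.857799
  51.248·x − 49.208·y = -411.756906
det = 21.330·-49.208 − -115.432·51.248 = 4866.052496
x = (-2213.857799·-49.208 − -115.432·-411.756906) / 4866.052496 = 12.620002
y = (21.330·-411.756906 − -2213.857799·51.248) / 4866.052496 = 21.510867

x=12.620 y=21.511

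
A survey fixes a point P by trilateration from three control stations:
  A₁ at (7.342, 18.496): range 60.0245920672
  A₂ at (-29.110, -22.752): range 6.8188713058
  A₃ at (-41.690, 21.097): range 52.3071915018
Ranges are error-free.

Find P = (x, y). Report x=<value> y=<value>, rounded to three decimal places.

x=-28.632 y=-29.554

eq1: (x − 7.342)² + (y − 18.496)² = 60.0245920672²
eq2: (x + 29.110)² + (y + 22.752)² = 6.8188713058²
eq3: (x + 41.690)² + (y − 21.097)² = 52.3071915018²
eq1−eq3, eq1−eq2 (x²,y² cancel):
  -98.064·x + 5.202·y = 2654.041899
  -72.904·x − 82.496·y = 4525.493271
det = -98.064·-82.496 − 5.202·-72.904 = 8469.134352
x = (2654.041899·-82.496 − 5.202·4525.493271) / 8469.134352 = -28.632142
y = (-98.064·4525.493271 − 2654.041899·-72.904) / 8469.134352 = -29.554107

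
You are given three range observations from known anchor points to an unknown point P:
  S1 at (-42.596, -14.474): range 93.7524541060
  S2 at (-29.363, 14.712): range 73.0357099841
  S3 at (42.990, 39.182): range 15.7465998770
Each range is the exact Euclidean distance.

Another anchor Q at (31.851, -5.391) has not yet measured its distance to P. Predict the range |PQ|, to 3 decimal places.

eq1: (x + 42.596)² + (y + 14.474)² = 93.7524541060²
eq2: (x + 29.363)² + (y − 14.712)² = 73.0357099841²
eq3: (x − 42.990)² + (y − 39.182)² = 15.7465998770²
eq1−eq2, eq1−eq3 (x²,y² cancel):
  26.466·x + 58.372·y = 2510.020539
  171.172·x + 107.312·y = 9901.020575
det = 26.466·107.312 − 58.372·171.172 = -7151.532592
x = (2510.020539·107.312 − 58.372·9901.020575) / -7151.532592 = 43.149779
y = (26.466·9901.020575 − 2510.020539·171.172) / -7151.532592 = 23.436211
|P − Q| = √((43.149779 − 31.851)² + (23.436211 − -5.391)²) = 30.962404

30.962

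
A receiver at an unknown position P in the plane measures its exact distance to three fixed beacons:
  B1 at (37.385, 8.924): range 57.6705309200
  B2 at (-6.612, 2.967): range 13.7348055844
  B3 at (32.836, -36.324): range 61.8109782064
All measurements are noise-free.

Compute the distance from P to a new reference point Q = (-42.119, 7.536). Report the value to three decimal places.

25.241

eq1: (x − 37.385)² + (y − 8.924)² = 57.6705309200²
eq2: (x + 6.612)² + (y − 2.967)² = 13.7348055844²
eq3: (x − 32.836)² + (y + 36.324)² = 61.8109782064²
eq3−eq2, eq3−eq1 (x²,y² cancel):
  -78.896·x + 78.582·y = 1286.837903
  9.098·x + 90.496·y = -425.652981
det = -78.896·90.496 − 78.582·9.098 = -7854.711452
x = (1286.837903·90.496 − 78.582·-425.652981) / -7854.711452 = -19.084386
y = (-78.896·-425.652981 − 1286.837903·9.098) / -7854.711452 = -2.784910
|P − Q| = √((-19.084386 − -42.119)² + (-2.784910 − 7.536)²) = 25.241130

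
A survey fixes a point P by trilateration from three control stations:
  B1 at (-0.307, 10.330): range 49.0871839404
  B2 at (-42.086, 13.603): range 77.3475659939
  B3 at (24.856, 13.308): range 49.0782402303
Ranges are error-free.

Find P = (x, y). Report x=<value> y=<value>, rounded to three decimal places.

eq1: (x + 0.307)² + (y − 10.330)² = 49.0871839404²
eq2: (x + 42.086)² + (y − 13.603)² = 77.3475659939²
eq3: (x − 24.856)² + (y − 13.308)² = 49.0782402303²
eq2−eq3, eq2−eq1 (x²,y² cancel):
  133.884·x − 0.590·y = 2412.622896
  83.558·x − 6.546·y = 1723.624482
det = 133.884·-6.546 − -0.590·83.558 = -827.105444
x = (2412.622896·-6.546 − -0.590·1723.624482) / -827.105444 = 17.864821
y = (133.884·1723.624482 − 2412.622896·83.558) / -827.105444 = -35.269743

x=17.865 y=-35.270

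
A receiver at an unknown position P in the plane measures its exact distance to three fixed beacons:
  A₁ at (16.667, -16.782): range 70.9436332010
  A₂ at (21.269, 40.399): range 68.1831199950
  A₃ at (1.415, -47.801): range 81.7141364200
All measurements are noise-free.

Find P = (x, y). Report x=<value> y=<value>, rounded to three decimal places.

x=-43.861 y=20.223

eq1: (x − 16.667)² + (y + 16.782)² = 70.9436332010²
eq2: (x − 21.269)² + (y − 40.399)² = 68.1831199950²
eq3: (x − 1.415)² + (y + 47.801)² = 81.7141364200²
eq2−eq3, eq2−eq1 (x²,y² cancel):
  -39.708·x − 176.400·y = -1825.773975
  -9.204·x − 114.362·y = -1909.086389
det = -39.708·-114.362 − -176.400·-9.204 = 2917.500696
x = (-1825.773975·-114.362 − -176.400·-1909.086389) / 2917.500696 = -43.860718
y = (-39.708·-1909.086389 − -1825.773975·-9.204) / 2917.500696 = 20.223330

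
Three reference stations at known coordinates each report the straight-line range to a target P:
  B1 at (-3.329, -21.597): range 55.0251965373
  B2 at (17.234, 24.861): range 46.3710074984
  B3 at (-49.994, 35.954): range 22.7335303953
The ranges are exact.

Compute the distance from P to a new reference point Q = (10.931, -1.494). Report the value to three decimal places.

49.141

eq1: (x + 3.329)² + (y + 21.597)² = 55.0251965373²
eq2: (x − 17.234)² + (y − 24.861)² = 46.3710074984²
eq3: (x + 49.994)² + (y − 35.954)² = 22.7335303953²
eq3−eq2, eq3−eq1 (x²,y² cancel):
  134.456·x − 22.186·y = -4510.467007
  93.330·x − 115.102·y = -5825.536352
det = 134.456·-115.102 − -22.186·93.330 = -13405.535132
x = (-4510.467007·-115.102 − -22.186·-5825.536352) / -13405.535132 = -29.086375
y = (134.456·-5825.536352 − -4510.467007·93.330) / -13405.535132 = 27.027375
|P − Q| = √((-29.086375 − 10.931)² + (27.027375 − -1.494)²) = 49.141217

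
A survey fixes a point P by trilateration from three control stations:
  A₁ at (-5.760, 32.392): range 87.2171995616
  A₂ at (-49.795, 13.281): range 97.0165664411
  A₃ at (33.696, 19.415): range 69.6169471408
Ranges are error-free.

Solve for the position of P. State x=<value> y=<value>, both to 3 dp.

eq1: (x + 5.760)² + (y − 32.392)² = 87.2171995616²
eq2: (x + 49.795)² + (y − 13.281)² = 97.0165664411²
eq3: (x − 33.696)² + (y − 19.415)² = 69.6169471408²
eq2−eq3, eq2−eq1 (x²,y² cancel):
  166.982·x + 12.268·y = 3422.130490
  88.070·x + 38.222·y = 231.866543
det = 166.982·38.222 − 12.268·88.070 = 5301.943244
x = (3422.130490·38.222 − 12.268·231.866543) / 5301.943244 = 24.133818
y = (166.982·231.866543 − 3422.130490·88.070) / 5301.943244 = -49.542117

x=24.134 y=-49.542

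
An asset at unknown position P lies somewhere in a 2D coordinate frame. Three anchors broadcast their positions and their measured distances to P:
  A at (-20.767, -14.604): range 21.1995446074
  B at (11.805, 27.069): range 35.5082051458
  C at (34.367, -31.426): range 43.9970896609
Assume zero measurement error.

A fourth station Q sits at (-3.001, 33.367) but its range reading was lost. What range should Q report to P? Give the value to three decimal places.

eq1: (x + 20.767)² + (y + 14.604)² = 21.1995446074²
eq2: (x − 11.805)² + (y − 27.069)² = 35.5082051458²
eq3: (x − 34.367)² + (y + 31.426)² = 43.9970896609²
eq2−eq3, eq2−eq1 (x²,y² cancel):
  45.124·x − 116.990·y = 621.684113
  -65.144·x − 83.346·y = 583.868260
det = 45.124·-83.346 − -116.990·-65.144 = -11382.101464
x = (621.684113·-83.346 − -116.990·583.868260) / -11382.101464 = -1.448930
y = (45.124·583.868260 − 621.684113·-65.144) / -11382.101464 = -5.872858
|P − Q| = √((-1.448930 − -3.001)² + (-5.872858 − 33.367)²) = 39.270540

39.271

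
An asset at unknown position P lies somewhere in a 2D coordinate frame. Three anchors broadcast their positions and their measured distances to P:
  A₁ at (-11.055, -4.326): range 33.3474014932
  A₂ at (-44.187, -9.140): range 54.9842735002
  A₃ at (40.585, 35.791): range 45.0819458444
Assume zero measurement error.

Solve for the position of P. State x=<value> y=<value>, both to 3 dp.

eq1: (x + 11.055)² + (y + 4.326)² = 33.3474014932²
eq2: (x + 44.187)² + (y + 9.140)² = 54.9842735002²
eq3: (x − 40.585)² + (y − 35.791)² = 45.0819458444²
eq2−eq1, eq2−eq3 (x²,y² cancel):
  66.264·x + 9.628·y = 16.117878
  169.544·x + 89.862·y = 1882.995828
det = 66.264·89.862 − 9.628·169.544 = 4322.245936
x = (16.117878·89.862 − 9.628·1882.995828) / 4322.245936 = -3.859359
y = (66.264·1882.995828 − 16.117878·169.544) / 4322.245936 = 28.235817

x=-3.859 y=28.236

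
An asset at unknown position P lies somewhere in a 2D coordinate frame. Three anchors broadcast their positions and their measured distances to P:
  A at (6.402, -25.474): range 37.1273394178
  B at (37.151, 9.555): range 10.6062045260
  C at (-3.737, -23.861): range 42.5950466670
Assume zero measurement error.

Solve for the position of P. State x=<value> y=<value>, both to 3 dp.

x=27.555 y=5.038

eq1: (x − 6.402)² + (y + 25.474)² = 37.1273394178²
eq2: (x − 37.151)² + (y − 9.555)² = 10.6062045260²
eq3: (x + 3.737)² + (y + 23.861)² = 42.5950466670²
eq3−eq1, eq3−eq2 (x²,y² cancel):
  20.278·x − 3.226·y = 542.496458
  81.776·x + 66.832·y = 2590.028762
det = 20.278·66.832 − -3.226·81.776 = 1619.028672
x = (542.496458·66.832 − -3.226·2590.028762) / 1619.028672 = 27.554519
y = (20.278·2590.028762 − 542.496458·81.776) / 1619.028672 = 5.038461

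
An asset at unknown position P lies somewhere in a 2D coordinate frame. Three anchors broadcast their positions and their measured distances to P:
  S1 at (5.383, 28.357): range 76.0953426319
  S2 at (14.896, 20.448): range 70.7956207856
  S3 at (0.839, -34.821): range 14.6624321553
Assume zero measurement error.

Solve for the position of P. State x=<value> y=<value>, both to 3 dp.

eq1: (x − 5.383)² + (y − 28.357)² = 76.0953426319²
eq2: (x − 14.896)² + (y − 20.448)² = 70.7956207856²
eq3: (x − 0.839)² + (y + 34.821)² = 14.6624321553²
eq3−eq2, eq3−eq1 (x²,y² cancel):
  28.114·x + 110.538·y = -5370.227448
  9.088·x + 126.356·y = -5955.624078
det = 28.114·126.356 − 110.538·9.088 = 2547.803240
x = (-5370.227448·126.356 − 110.538·-5955.624078) / 2547.803240 = -7.943190
y = (28.114·-5955.624078 − -5370.227448·9.088) / 2547.803240 = -46.562382

x=-7.943 y=-46.562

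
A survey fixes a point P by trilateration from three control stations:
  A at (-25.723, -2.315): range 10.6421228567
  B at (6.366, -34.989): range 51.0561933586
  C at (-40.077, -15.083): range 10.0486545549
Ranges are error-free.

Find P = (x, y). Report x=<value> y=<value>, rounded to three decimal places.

x=-35.691 y=-6.042

eq1: (x + 25.723)² + (y + 2.315)² = 10.6421228567²
eq2: (x − 6.366)² + (y + 34.989)² = 51.0561933586²
eq3: (x + 40.077)² + (y + 15.083)² = 10.0486545549²
eq1−eq3, eq1−eq2 (x²,y² cancel):
  -28.708·x − 25.536·y = 1178.910185
  64.178·x − 65.348·y = -1895.755978
det = -28.708·-65.348 − -25.536·64.178 = 3514.859792
x = (1178.910185·-65.348 − -25.536·-1895.755978) / 3514.859792 = -35.691167
y = (-28.708·-1895.755978 − 1178.910185·64.178) / 3514.859792 = -6.041986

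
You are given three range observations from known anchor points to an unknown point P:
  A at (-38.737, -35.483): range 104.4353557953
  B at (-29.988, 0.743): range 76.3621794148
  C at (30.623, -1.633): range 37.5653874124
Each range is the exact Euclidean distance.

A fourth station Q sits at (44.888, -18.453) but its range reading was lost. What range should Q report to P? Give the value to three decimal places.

54.037

eq1: (x + 38.737)² + (y + 35.483)² = 104.4353557953²
eq2: (x + 29.988)² + (y − 0.743)² = 76.3621794148²
eq3: (x − 30.623)² + (y + 1.633)² = 37.5653874124²
eq3−eq2, eq3−eq1 (x²,y² cancel):
  -121.222·x + 4.752·y = -4460.626739
  -138.720·x − 67.700·y = -7676.421569
det = -121.222·-67.700 − 4.752·-138.720 = 8865.926840
x = (-4460.626739·-67.700 − 4.752·-7676.421569) / 8865.926840 = 38.175680
y = (-121.222·-7676.421569 − -4460.626739·-138.720) / 8865.926840 = 35.165306
|P − Q| = √((38.175680 − 44.888)² + (35.165306 − -18.453)²) = 54.036821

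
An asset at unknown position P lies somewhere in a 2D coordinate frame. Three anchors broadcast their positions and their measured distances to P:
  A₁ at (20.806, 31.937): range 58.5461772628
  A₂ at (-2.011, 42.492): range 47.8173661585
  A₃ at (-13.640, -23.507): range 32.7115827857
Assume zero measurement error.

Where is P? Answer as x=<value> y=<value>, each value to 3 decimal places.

x=-30.822 y=4.329

eq1: (x − 20.806)² + (y − 31.937)² = 58.5461772628²
eq2: (x + 2.011)² + (y − 42.492)² = 47.8173661585²
eq3: (x + 13.640)² + (y + 23.507)² = 32.7115827857²
eq2−eq3, eq2−eq1 (x²,y² cancel):
  -23.258·x − 131.998·y = 145.467322
  45.634·x − 21.110·y = -1497.906946
det = -23.258·-21.110 − -131.998·45.634 = 6514.573112
x = (145.467322·-21.110 − -131.998·-1497.906946) / 6514.573112 = -30.821902
y = (-23.258·-1497.906946 − 145.467322·45.634) / 6514.573112 = 4.328766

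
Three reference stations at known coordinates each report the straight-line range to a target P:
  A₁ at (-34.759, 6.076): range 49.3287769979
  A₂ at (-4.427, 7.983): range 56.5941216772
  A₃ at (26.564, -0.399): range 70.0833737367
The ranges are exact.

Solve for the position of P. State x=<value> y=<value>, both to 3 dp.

eq1: (x + 34.759)² + (y − 6.076)² = 49.3287769979²
eq2: (x + 4.427)² + (y − 7.983)² = 56.5941216772²
eq3: (x − 26.564)² + (y + 0.399)² = 70.0833737367²
eq1−eq2, eq1−eq3 (x²,y² cancel):
  60.664·x + 3.814·y = -1931.345607
  122.646·x − 12.950·y = -3017.651594
det = 60.664·-12.950 − 3.814·122.646 = -1253.370644
x = (-1931.345607·-12.950 − 3.814·-3017.651594) / -1253.370644 = -29.137629
y = (60.664·-3017.651594 − -1931.345607·122.646) / -1253.370644 = -42.931432

x=-29.138 y=-42.931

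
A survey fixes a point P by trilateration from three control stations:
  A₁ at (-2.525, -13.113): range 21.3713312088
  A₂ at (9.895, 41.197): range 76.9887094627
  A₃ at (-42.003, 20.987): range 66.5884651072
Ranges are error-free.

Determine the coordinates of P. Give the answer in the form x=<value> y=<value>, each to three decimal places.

eq1: (x + 2.525)² + (y + 13.113)² = 21.3713312088²
eq2: (x − 9.895)² + (y − 41.197)² = 76.9887094627²
eq3: (x + 42.003)² + (y − 20.987)² = 66.5884651072²
eq3−eq1, eq3−eq2 (x²,y² cancel):
  78.956·x − 68.200·y = 1950.910104
  103.796·x + 40.420·y = -1902.840043
det = 78.956·40.420 − -68.200·103.796 = 10270.288720
x = (1950.910104·40.420 − -68.200·-1902.840043) / 10270.288720 = -4.957787
y = (78.956·-1902.840043 − 1950.910104·103.796) / 10270.288720 = -34.345413

x=-4.958 y=-34.345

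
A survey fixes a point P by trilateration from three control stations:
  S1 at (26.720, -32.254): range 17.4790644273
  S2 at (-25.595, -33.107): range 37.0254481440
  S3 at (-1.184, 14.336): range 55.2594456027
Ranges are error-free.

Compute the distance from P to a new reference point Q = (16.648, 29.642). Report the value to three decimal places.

eq1: (x − 26.720)² + (y + 32.254)² = 17.4790644273²
eq2: (x + 25.595)² + (y + 33.107)² = 37.0254481440²
eq3: (x + 1.184)² + (y − 14.336)² = 55.2594456027²
eq2−eq3, eq2−eq1 (x²,y² cancel):
  48.822·x + 94.886·y = -3226.977240
  104.630·x + 1.706·y = 1068.467559
det = 48.822·1.706 − 94.886·104.630 = -9844.631848
x = (-3226.977240·1.706 − 94.886·1068.467559) / -9844.631848 = 10.857474
y = (48.822·1068.467559 − -3226.977240·104.630) / -9844.631848 = -39.595524
|P − Q| = √((10.857474 − 16.648)² + (-39.595524 − 29.642)²) = 69.479240

69.479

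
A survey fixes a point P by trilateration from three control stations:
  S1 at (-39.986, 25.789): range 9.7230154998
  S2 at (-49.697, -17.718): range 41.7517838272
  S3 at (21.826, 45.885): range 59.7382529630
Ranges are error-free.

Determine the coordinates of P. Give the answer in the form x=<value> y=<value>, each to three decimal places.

eq1: (x + 39.986)² + (y − 25.789)² = 9.7230154998²
eq2: (x + 49.697)² + (y + 17.718)² = 41.7517838272²
eq3: (x − 21.826)² + (y − 45.885)² = 59.7382529630²
eq2−eq1, eq2−eq3 (x²,y² cancel):
  19.422·x + 87.014·y = 1128.907806
  143.046·x + 127.206·y = -2027.359246
det = 19.422·127.206 − 87.014·143.046 = -9976.409712
x = (1128.907806·127.206 − 87.014·-2027.359246) / -9976.409712 = -32.076919
y = (19.422·-2027.359246 − 1128.907806·143.046) / -9976.409712 = 20.133607

x=-32.077 y=20.134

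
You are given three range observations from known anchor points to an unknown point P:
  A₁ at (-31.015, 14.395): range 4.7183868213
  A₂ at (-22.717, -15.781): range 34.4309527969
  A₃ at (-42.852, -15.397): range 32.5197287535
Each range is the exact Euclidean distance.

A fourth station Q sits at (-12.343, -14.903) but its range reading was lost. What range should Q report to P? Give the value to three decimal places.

38.728

eq1: (x + 31.015)² + (y − 14.395)² = 4.7183868213²
eq2: (x + 22.717)² + (y + 15.781)² = 34.4309527969²
eq3: (x + 42.852)² + (y + 15.397)² = 32.5197287535²
eq1−eq3, eq1−eq2 (x²,y² cancel):
  -23.674·x − 59.584·y = -131.054321
  16.596·x − 60.352·y = -1567.271536
det = -23.674·-60.352 − -59.584·16.596 = 2417.629312
x = (-131.054321·-60.352 − -59.584·-1567.271536) / 2417.629312 = -35.354848
y = (-23.674·-1567.271536 − -131.054321·16.596) / 2417.629312 = 16.246727
|P − Q| = √((-35.354848 − -12.343)² + (16.246727 − -14.903)²) = 38.727905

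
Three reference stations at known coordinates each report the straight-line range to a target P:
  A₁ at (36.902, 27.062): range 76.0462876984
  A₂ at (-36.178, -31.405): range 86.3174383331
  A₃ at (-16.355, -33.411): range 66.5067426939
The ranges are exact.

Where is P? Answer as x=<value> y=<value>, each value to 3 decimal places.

eq1: (x − 36.902)² + (y − 27.062)² = 76.0462876984²
eq2: (x + 36.178)² + (y + 31.405)² = 86.3174383331²
eq3: (x + 16.355)² + (y + 33.411)² = 66.5067426939²
eq1−eq2, eq1−eq3 (x²,y² cancel):
  -146.160·x − 116.934·y = -1466.650027
  -106.514·x − 120.946·y = 649.562547
det = -146.160·-120.946 − -116.934·-106.514 = 5222.359284
x = (-1466.650027·-120.946 − -116.934·649.562547) / 5222.359284 = 48.510910
y = (-146.160·649.562547 − -1466.650027·-106.514) / 5222.359284 = -48.092980

x=48.511 y=-48.093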